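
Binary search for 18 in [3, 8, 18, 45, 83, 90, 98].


Step 1: lo=0, hi=6, mid=3, val=45
Step 2: lo=0, hi=2, mid=1, val=8
Step 3: lo=2, hi=2, mid=2, val=18

Found at index 2


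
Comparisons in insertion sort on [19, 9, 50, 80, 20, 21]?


Algorithm: insertion sort
Input: [19, 9, 50, 80, 20, 21]
Sorted: [9, 19, 20, 21, 50, 80]

9


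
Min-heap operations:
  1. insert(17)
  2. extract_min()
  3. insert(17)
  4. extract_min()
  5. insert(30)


insert(17) -> [17]
extract_min()->17, []
insert(17) -> [17]
extract_min()->17, []
insert(30) -> [30]

Final heap: [30]


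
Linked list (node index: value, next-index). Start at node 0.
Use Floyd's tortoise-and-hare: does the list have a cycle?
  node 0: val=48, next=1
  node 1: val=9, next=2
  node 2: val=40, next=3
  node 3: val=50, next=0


Floyd's tortoise (slow, +1) and hare (fast, +2):
  init: slow=0, fast=0
  step 1: slow=1, fast=2
  step 2: slow=2, fast=0
  step 3: slow=3, fast=2
  step 4: slow=0, fast=0
  slow == fast at node 0: cycle detected

Cycle: yes


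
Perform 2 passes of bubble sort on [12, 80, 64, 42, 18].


Initial: [12, 80, 64, 42, 18]
Pass 1: [12, 64, 42, 18, 80] (3 swaps)
Pass 2: [12, 42, 18, 64, 80] (2 swaps)

After 2 passes: [12, 42, 18, 64, 80]


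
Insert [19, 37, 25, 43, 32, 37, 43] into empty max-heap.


Insert 19: [19]
Insert 37: [37, 19]
Insert 25: [37, 19, 25]
Insert 43: [43, 37, 25, 19]
Insert 32: [43, 37, 25, 19, 32]
Insert 37: [43, 37, 37, 19, 32, 25]
Insert 43: [43, 37, 43, 19, 32, 25, 37]

Final heap: [43, 37, 43, 19, 32, 25, 37]


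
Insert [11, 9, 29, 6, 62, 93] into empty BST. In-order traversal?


Insert 11: root
Insert 9: L from 11
Insert 29: R from 11
Insert 6: L from 11 -> L from 9
Insert 62: R from 11 -> R from 29
Insert 93: R from 11 -> R from 29 -> R from 62

In-order: [6, 9, 11, 29, 62, 93]


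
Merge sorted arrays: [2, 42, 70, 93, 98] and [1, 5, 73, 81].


Take 1 from B
Take 2 from A
Take 5 from B
Take 42 from A
Take 70 from A
Take 73 from B
Take 81 from B

Merged: [1, 2, 5, 42, 70, 73, 81, 93, 98]


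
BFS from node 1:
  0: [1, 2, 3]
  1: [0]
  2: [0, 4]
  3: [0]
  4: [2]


Visit 1, enqueue [0]
Visit 0, enqueue [2, 3]
Visit 2, enqueue [4]
Visit 3, enqueue []
Visit 4, enqueue []

BFS order: [1, 0, 2, 3, 4]


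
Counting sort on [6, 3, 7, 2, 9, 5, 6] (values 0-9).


Input: [6, 3, 7, 2, 9, 5, 6]
Counts: [0, 0, 1, 1, 0, 1, 2, 1, 0, 1]

Sorted: [2, 3, 5, 6, 6, 7, 9]


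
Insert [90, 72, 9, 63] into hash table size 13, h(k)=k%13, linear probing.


Insert 90: h=12 -> slot 12
Insert 72: h=7 -> slot 7
Insert 9: h=9 -> slot 9
Insert 63: h=11 -> slot 11

Table: [None, None, None, None, None, None, None, 72, None, 9, None, 63, 90]


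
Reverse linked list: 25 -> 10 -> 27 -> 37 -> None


Step 1: curr=25, set curr.next=prev(None) | reversed so far: 25
Step 2: curr=10, set curr.next=prev(25) | reversed so far: 10 -> 25
Step 3: curr=27, set curr.next=prev(10) | reversed so far: 27 -> 10 -> 25
Step 4: curr=37, set curr.next=prev(27) | reversed so far: 37 -> 27 -> 10 -> 25

37 -> 27 -> 10 -> 25 -> None


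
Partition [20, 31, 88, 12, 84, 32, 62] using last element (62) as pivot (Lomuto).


Pivot: 62
  20 <= 62: advance i (no swap)
  31 <= 62: advance i (no swap)
  12 <= 62: swap -> [20, 31, 12, 88, 84, 32, 62]
  32 <= 62: swap -> [20, 31, 12, 32, 84, 88, 62]
Place pivot at 4: [20, 31, 12, 32, 62, 88, 84]

Partitioned: [20, 31, 12, 32, 62, 88, 84]


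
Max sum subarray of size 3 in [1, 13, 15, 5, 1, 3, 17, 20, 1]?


[0:3]: 29
[1:4]: 33
[2:5]: 21
[3:6]: 9
[4:7]: 21
[5:8]: 40
[6:9]: 38

Max: 40 at [5:8]


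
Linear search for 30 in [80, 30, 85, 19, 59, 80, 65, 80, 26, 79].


i=0: 80!=30
i=1: 30==30 found!

Found at 1, 2 comps


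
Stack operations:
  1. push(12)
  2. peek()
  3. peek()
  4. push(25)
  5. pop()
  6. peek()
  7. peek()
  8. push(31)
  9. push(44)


push(12) -> [12]
peek()->12
peek()->12
push(25) -> [12, 25]
pop()->25, [12]
peek()->12
peek()->12
push(31) -> [12, 31]
push(44) -> [12, 31, 44]

Final stack: [12, 31, 44]


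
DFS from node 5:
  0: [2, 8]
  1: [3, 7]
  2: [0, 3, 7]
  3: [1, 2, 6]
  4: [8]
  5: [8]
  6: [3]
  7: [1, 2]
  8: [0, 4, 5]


Visit 5, push [8]
Visit 8, push [4, 0]
Visit 0, push [2]
Visit 2, push [7, 3]
Visit 3, push [6, 1]
Visit 1, push [7]
Visit 7, push []
Visit 6, push []
Visit 4, push []

DFS order: [5, 8, 0, 2, 3, 1, 7, 6, 4]


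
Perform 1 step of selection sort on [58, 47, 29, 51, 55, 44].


Initial: [58, 47, 29, 51, 55, 44]
Step 1: min=29 at 2
  Swap: [29, 47, 58, 51, 55, 44]

After 1 step: [29, 47, 58, 51, 55, 44]


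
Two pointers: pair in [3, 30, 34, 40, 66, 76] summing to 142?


lo=0(3)+hi=5(76)=79
lo=1(30)+hi=5(76)=106
lo=2(34)+hi=5(76)=110
lo=3(40)+hi=5(76)=116
lo=4(66)+hi=5(76)=142

Yes: 66+76=142


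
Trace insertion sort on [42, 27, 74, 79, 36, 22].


Initial: [42, 27, 74, 79, 36, 22]
Insert 27: [27, 42, 74, 79, 36, 22]
Insert 74: [27, 42, 74, 79, 36, 22]
Insert 79: [27, 42, 74, 79, 36, 22]
Insert 36: [27, 36, 42, 74, 79, 22]
Insert 22: [22, 27, 36, 42, 74, 79]

Sorted: [22, 27, 36, 42, 74, 79]


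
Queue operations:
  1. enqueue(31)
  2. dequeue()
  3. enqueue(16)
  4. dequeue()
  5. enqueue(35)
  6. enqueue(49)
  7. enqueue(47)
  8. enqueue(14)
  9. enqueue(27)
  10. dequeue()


enqueue(31) -> [31]
dequeue()->31, []
enqueue(16) -> [16]
dequeue()->16, []
enqueue(35) -> [35]
enqueue(49) -> [35, 49]
enqueue(47) -> [35, 49, 47]
enqueue(14) -> [35, 49, 47, 14]
enqueue(27) -> [35, 49, 47, 14, 27]
dequeue()->35, [49, 47, 14, 27]

Final queue: [49, 47, 14, 27]


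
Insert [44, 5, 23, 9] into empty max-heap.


Insert 44: [44]
Insert 5: [44, 5]
Insert 23: [44, 5, 23]
Insert 9: [44, 9, 23, 5]

Final heap: [44, 9, 23, 5]


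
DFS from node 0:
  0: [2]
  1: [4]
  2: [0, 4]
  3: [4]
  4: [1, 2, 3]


Visit 0, push [2]
Visit 2, push [4]
Visit 4, push [3, 1]
Visit 1, push []
Visit 3, push []

DFS order: [0, 2, 4, 1, 3]


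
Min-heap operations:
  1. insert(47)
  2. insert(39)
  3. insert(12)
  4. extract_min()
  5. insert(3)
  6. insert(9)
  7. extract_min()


insert(47) -> [47]
insert(39) -> [39, 47]
insert(12) -> [12, 47, 39]
extract_min()->12, [39, 47]
insert(3) -> [3, 47, 39]
insert(9) -> [3, 9, 39, 47]
extract_min()->3, [9, 47, 39]

Final heap: [9, 47, 39]


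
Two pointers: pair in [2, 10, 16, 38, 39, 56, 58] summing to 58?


lo=0(2)+hi=6(58)=60
lo=0(2)+hi=5(56)=58

Yes: 2+56=58


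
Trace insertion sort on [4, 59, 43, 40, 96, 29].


Initial: [4, 59, 43, 40, 96, 29]
Insert 59: [4, 59, 43, 40, 96, 29]
Insert 43: [4, 43, 59, 40, 96, 29]
Insert 40: [4, 40, 43, 59, 96, 29]
Insert 96: [4, 40, 43, 59, 96, 29]
Insert 29: [4, 29, 40, 43, 59, 96]

Sorted: [4, 29, 40, 43, 59, 96]


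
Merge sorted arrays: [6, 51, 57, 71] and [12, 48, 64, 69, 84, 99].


Take 6 from A
Take 12 from B
Take 48 from B
Take 51 from A
Take 57 from A
Take 64 from B
Take 69 from B
Take 71 from A

Merged: [6, 12, 48, 51, 57, 64, 69, 71, 84, 99]


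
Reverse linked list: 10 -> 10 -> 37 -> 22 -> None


Step 1: curr=10, set curr.next=prev(None) | reversed so far: 10
Step 2: curr=10, set curr.next=prev(10) | reversed so far: 10 -> 10
Step 3: curr=37, set curr.next=prev(10) | reversed so far: 37 -> 10 -> 10
Step 4: curr=22, set curr.next=prev(37) | reversed so far: 22 -> 37 -> 10 -> 10

22 -> 37 -> 10 -> 10 -> None


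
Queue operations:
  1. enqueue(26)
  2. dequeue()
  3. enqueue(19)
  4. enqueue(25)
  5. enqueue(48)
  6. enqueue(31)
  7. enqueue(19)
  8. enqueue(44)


enqueue(26) -> [26]
dequeue()->26, []
enqueue(19) -> [19]
enqueue(25) -> [19, 25]
enqueue(48) -> [19, 25, 48]
enqueue(31) -> [19, 25, 48, 31]
enqueue(19) -> [19, 25, 48, 31, 19]
enqueue(44) -> [19, 25, 48, 31, 19, 44]

Final queue: [19, 25, 48, 31, 19, 44]


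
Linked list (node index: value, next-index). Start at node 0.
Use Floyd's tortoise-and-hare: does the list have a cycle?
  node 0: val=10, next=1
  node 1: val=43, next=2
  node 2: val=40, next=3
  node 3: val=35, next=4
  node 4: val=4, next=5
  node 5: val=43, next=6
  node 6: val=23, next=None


Floyd's tortoise (slow, +1) and hare (fast, +2):
  init: slow=0, fast=0
  step 1: slow=1, fast=2
  step 2: slow=2, fast=4
  step 3: slow=3, fast=6
  step 4: fast -> None, no cycle

Cycle: no


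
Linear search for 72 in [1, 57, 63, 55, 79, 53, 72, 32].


i=0: 1!=72
i=1: 57!=72
i=2: 63!=72
i=3: 55!=72
i=4: 79!=72
i=5: 53!=72
i=6: 72==72 found!

Found at 6, 7 comps


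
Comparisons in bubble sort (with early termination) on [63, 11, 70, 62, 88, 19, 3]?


Algorithm: bubble sort (with early termination)
Input: [63, 11, 70, 62, 88, 19, 3]
Sorted: [3, 11, 19, 62, 63, 70, 88]

21


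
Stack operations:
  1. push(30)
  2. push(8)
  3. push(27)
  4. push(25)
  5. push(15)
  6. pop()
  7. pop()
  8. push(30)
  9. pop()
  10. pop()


push(30) -> [30]
push(8) -> [30, 8]
push(27) -> [30, 8, 27]
push(25) -> [30, 8, 27, 25]
push(15) -> [30, 8, 27, 25, 15]
pop()->15, [30, 8, 27, 25]
pop()->25, [30, 8, 27]
push(30) -> [30, 8, 27, 30]
pop()->30, [30, 8, 27]
pop()->27, [30, 8]

Final stack: [30, 8]


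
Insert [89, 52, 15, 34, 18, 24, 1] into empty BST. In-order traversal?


Insert 89: root
Insert 52: L from 89
Insert 15: L from 89 -> L from 52
Insert 34: L from 89 -> L from 52 -> R from 15
Insert 18: L from 89 -> L from 52 -> R from 15 -> L from 34
Insert 24: L from 89 -> L from 52 -> R from 15 -> L from 34 -> R from 18
Insert 1: L from 89 -> L from 52 -> L from 15

In-order: [1, 15, 18, 24, 34, 52, 89]


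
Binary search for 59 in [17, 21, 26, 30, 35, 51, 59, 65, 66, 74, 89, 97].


Step 1: lo=0, hi=11, mid=5, val=51
Step 2: lo=6, hi=11, mid=8, val=66
Step 3: lo=6, hi=7, mid=6, val=59

Found at index 6


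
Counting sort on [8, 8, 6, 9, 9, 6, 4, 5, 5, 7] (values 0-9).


Input: [8, 8, 6, 9, 9, 6, 4, 5, 5, 7]
Counts: [0, 0, 0, 0, 1, 2, 2, 1, 2, 2]

Sorted: [4, 5, 5, 6, 6, 7, 8, 8, 9, 9]


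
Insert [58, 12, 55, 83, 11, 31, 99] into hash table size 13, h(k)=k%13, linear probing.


Insert 58: h=6 -> slot 6
Insert 12: h=12 -> slot 12
Insert 55: h=3 -> slot 3
Insert 83: h=5 -> slot 5
Insert 11: h=11 -> slot 11
Insert 31: h=5, 2 probes -> slot 7
Insert 99: h=8 -> slot 8

Table: [None, None, None, 55, None, 83, 58, 31, 99, None, None, 11, 12]


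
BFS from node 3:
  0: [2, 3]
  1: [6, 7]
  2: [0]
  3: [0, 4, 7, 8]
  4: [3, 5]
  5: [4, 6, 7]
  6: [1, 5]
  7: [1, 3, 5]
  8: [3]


Visit 3, enqueue [0, 4, 7, 8]
Visit 0, enqueue [2]
Visit 4, enqueue [5]
Visit 7, enqueue [1]
Visit 8, enqueue []
Visit 2, enqueue []
Visit 5, enqueue [6]
Visit 1, enqueue []
Visit 6, enqueue []

BFS order: [3, 0, 4, 7, 8, 2, 5, 1, 6]


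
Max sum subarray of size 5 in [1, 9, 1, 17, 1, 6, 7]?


[0:5]: 29
[1:6]: 34
[2:7]: 32

Max: 34 at [1:6]


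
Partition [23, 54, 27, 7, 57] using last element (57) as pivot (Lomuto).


Pivot: 57
  23 <= 57: advance i (no swap)
  54 <= 57: advance i (no swap)
  27 <= 57: advance i (no swap)
  7 <= 57: advance i (no swap)
Place pivot at 4: [23, 54, 27, 7, 57]

Partitioned: [23, 54, 27, 7, 57]


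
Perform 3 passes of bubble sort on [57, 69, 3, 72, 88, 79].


Initial: [57, 69, 3, 72, 88, 79]
Pass 1: [57, 3, 69, 72, 79, 88] (2 swaps)
Pass 2: [3, 57, 69, 72, 79, 88] (1 swaps)
Pass 3: [3, 57, 69, 72, 79, 88] (0 swaps)

After 3 passes: [3, 57, 69, 72, 79, 88]


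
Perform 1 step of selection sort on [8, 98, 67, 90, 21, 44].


Initial: [8, 98, 67, 90, 21, 44]
Step 1: min=8 at 0
  Swap: [8, 98, 67, 90, 21, 44]

After 1 step: [8, 98, 67, 90, 21, 44]


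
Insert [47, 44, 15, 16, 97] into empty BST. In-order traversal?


Insert 47: root
Insert 44: L from 47
Insert 15: L from 47 -> L from 44
Insert 16: L from 47 -> L from 44 -> R from 15
Insert 97: R from 47

In-order: [15, 16, 44, 47, 97]


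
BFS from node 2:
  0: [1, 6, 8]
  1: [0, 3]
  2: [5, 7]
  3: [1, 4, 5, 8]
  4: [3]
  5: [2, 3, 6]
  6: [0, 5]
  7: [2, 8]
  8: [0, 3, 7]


Visit 2, enqueue [5, 7]
Visit 5, enqueue [3, 6]
Visit 7, enqueue [8]
Visit 3, enqueue [1, 4]
Visit 6, enqueue [0]
Visit 8, enqueue []
Visit 1, enqueue []
Visit 4, enqueue []
Visit 0, enqueue []

BFS order: [2, 5, 7, 3, 6, 8, 1, 4, 0]


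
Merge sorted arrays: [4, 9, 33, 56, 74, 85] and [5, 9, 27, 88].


Take 4 from A
Take 5 from B
Take 9 from A
Take 9 from B
Take 27 from B
Take 33 from A
Take 56 from A
Take 74 from A
Take 85 from A

Merged: [4, 5, 9, 9, 27, 33, 56, 74, 85, 88]


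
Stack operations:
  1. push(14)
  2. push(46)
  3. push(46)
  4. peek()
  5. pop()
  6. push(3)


push(14) -> [14]
push(46) -> [14, 46]
push(46) -> [14, 46, 46]
peek()->46
pop()->46, [14, 46]
push(3) -> [14, 46, 3]

Final stack: [14, 46, 3]


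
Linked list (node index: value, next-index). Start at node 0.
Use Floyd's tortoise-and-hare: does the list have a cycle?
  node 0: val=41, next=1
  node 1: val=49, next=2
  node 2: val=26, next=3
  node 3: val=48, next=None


Floyd's tortoise (slow, +1) and hare (fast, +2):
  init: slow=0, fast=0
  step 1: slow=1, fast=2
  step 2: fast 2->3->None, no cycle

Cycle: no


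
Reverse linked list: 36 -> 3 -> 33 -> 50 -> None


Step 1: curr=36, set curr.next=prev(None) | reversed so far: 36
Step 2: curr=3, set curr.next=prev(36) | reversed so far: 3 -> 36
Step 3: curr=33, set curr.next=prev(3) | reversed so far: 33 -> 3 -> 36
Step 4: curr=50, set curr.next=prev(33) | reversed so far: 50 -> 33 -> 3 -> 36

50 -> 33 -> 3 -> 36 -> None


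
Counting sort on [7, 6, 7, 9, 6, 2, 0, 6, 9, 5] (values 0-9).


Input: [7, 6, 7, 9, 6, 2, 0, 6, 9, 5]
Counts: [1, 0, 1, 0, 0, 1, 3, 2, 0, 2]

Sorted: [0, 2, 5, 6, 6, 6, 7, 7, 9, 9]


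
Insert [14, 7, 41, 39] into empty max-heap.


Insert 14: [14]
Insert 7: [14, 7]
Insert 41: [41, 7, 14]
Insert 39: [41, 39, 14, 7]

Final heap: [41, 39, 14, 7]


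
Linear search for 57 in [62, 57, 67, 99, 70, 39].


i=0: 62!=57
i=1: 57==57 found!

Found at 1, 2 comps


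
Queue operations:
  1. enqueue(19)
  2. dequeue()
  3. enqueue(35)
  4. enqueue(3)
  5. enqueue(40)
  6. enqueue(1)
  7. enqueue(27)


enqueue(19) -> [19]
dequeue()->19, []
enqueue(35) -> [35]
enqueue(3) -> [35, 3]
enqueue(40) -> [35, 3, 40]
enqueue(1) -> [35, 3, 40, 1]
enqueue(27) -> [35, 3, 40, 1, 27]

Final queue: [35, 3, 40, 1, 27]


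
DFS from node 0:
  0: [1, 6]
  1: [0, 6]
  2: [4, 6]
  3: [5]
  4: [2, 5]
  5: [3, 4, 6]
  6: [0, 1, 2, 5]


Visit 0, push [6, 1]
Visit 1, push [6]
Visit 6, push [5, 2]
Visit 2, push [4]
Visit 4, push [5]
Visit 5, push [3]
Visit 3, push []

DFS order: [0, 1, 6, 2, 4, 5, 3]


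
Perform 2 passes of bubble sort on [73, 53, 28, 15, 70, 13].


Initial: [73, 53, 28, 15, 70, 13]
Pass 1: [53, 28, 15, 70, 13, 73] (5 swaps)
Pass 2: [28, 15, 53, 13, 70, 73] (3 swaps)

After 2 passes: [28, 15, 53, 13, 70, 73]


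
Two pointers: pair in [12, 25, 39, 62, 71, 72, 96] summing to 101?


lo=0(12)+hi=6(96)=108
lo=0(12)+hi=5(72)=84
lo=1(25)+hi=5(72)=97
lo=2(39)+hi=5(72)=111
lo=2(39)+hi=4(71)=110
lo=2(39)+hi=3(62)=101

Yes: 39+62=101


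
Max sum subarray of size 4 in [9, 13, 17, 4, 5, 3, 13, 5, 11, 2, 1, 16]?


[0:4]: 43
[1:5]: 39
[2:6]: 29
[3:7]: 25
[4:8]: 26
[5:9]: 32
[6:10]: 31
[7:11]: 19
[8:12]: 30

Max: 43 at [0:4]


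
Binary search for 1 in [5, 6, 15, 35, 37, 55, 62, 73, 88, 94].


Step 1: lo=0, hi=9, mid=4, val=37
Step 2: lo=0, hi=3, mid=1, val=6
Step 3: lo=0, hi=0, mid=0, val=5

Not found


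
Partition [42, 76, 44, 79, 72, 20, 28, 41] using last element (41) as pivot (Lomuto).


Pivot: 41
  20 <= 41: swap -> [20, 76, 44, 79, 72, 42, 28, 41]
  28 <= 41: swap -> [20, 28, 44, 79, 72, 42, 76, 41]
Place pivot at 2: [20, 28, 41, 79, 72, 42, 76, 44]

Partitioned: [20, 28, 41, 79, 72, 42, 76, 44]


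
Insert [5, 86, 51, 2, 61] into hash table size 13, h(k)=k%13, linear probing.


Insert 5: h=5 -> slot 5
Insert 86: h=8 -> slot 8
Insert 51: h=12 -> slot 12
Insert 2: h=2 -> slot 2
Insert 61: h=9 -> slot 9

Table: [None, None, 2, None, None, 5, None, None, 86, 61, None, None, 51]


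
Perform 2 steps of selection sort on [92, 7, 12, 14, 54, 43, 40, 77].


Initial: [92, 7, 12, 14, 54, 43, 40, 77]
Step 1: min=7 at 1
  Swap: [7, 92, 12, 14, 54, 43, 40, 77]
Step 2: min=12 at 2
  Swap: [7, 12, 92, 14, 54, 43, 40, 77]

After 2 steps: [7, 12, 92, 14, 54, 43, 40, 77]


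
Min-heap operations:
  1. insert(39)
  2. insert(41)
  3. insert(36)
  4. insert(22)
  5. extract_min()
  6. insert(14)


insert(39) -> [39]
insert(41) -> [39, 41]
insert(36) -> [36, 41, 39]
insert(22) -> [22, 36, 39, 41]
extract_min()->22, [36, 41, 39]
insert(14) -> [14, 36, 39, 41]

Final heap: [14, 36, 39, 41]


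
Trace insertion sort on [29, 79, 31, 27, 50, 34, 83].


Initial: [29, 79, 31, 27, 50, 34, 83]
Insert 79: [29, 79, 31, 27, 50, 34, 83]
Insert 31: [29, 31, 79, 27, 50, 34, 83]
Insert 27: [27, 29, 31, 79, 50, 34, 83]
Insert 50: [27, 29, 31, 50, 79, 34, 83]
Insert 34: [27, 29, 31, 34, 50, 79, 83]
Insert 83: [27, 29, 31, 34, 50, 79, 83]

Sorted: [27, 29, 31, 34, 50, 79, 83]


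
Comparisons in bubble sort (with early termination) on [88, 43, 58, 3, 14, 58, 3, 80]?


Algorithm: bubble sort (with early termination)
Input: [88, 43, 58, 3, 14, 58, 3, 80]
Sorted: [3, 3, 14, 43, 58, 58, 80, 88]

27


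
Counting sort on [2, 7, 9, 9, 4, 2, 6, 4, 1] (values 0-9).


Input: [2, 7, 9, 9, 4, 2, 6, 4, 1]
Counts: [0, 1, 2, 0, 2, 0, 1, 1, 0, 2]

Sorted: [1, 2, 2, 4, 4, 6, 7, 9, 9]


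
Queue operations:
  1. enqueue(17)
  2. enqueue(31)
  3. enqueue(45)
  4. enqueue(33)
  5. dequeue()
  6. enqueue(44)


enqueue(17) -> [17]
enqueue(31) -> [17, 31]
enqueue(45) -> [17, 31, 45]
enqueue(33) -> [17, 31, 45, 33]
dequeue()->17, [31, 45, 33]
enqueue(44) -> [31, 45, 33, 44]

Final queue: [31, 45, 33, 44]


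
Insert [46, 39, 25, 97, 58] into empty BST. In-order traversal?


Insert 46: root
Insert 39: L from 46
Insert 25: L from 46 -> L from 39
Insert 97: R from 46
Insert 58: R from 46 -> L from 97

In-order: [25, 39, 46, 58, 97]


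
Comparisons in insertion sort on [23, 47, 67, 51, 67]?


Algorithm: insertion sort
Input: [23, 47, 67, 51, 67]
Sorted: [23, 47, 51, 67, 67]

5


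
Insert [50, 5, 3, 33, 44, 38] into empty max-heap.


Insert 50: [50]
Insert 5: [50, 5]
Insert 3: [50, 5, 3]
Insert 33: [50, 33, 3, 5]
Insert 44: [50, 44, 3, 5, 33]
Insert 38: [50, 44, 38, 5, 33, 3]

Final heap: [50, 44, 38, 5, 33, 3]


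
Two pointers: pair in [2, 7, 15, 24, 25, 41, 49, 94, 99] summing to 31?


lo=0(2)+hi=8(99)=101
lo=0(2)+hi=7(94)=96
lo=0(2)+hi=6(49)=51
lo=0(2)+hi=5(41)=43
lo=0(2)+hi=4(25)=27
lo=1(7)+hi=4(25)=32
lo=1(7)+hi=3(24)=31

Yes: 7+24=31


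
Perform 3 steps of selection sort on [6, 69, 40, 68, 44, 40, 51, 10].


Initial: [6, 69, 40, 68, 44, 40, 51, 10]
Step 1: min=6 at 0
  Swap: [6, 69, 40, 68, 44, 40, 51, 10]
Step 2: min=10 at 7
  Swap: [6, 10, 40, 68, 44, 40, 51, 69]
Step 3: min=40 at 2
  Swap: [6, 10, 40, 68, 44, 40, 51, 69]

After 3 steps: [6, 10, 40, 68, 44, 40, 51, 69]


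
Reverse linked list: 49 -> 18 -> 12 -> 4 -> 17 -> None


Step 1: curr=49, set curr.next=prev(None) | reversed so far: 49
Step 2: curr=18, set curr.next=prev(49) | reversed so far: 18 -> 49
Step 3: curr=12, set curr.next=prev(18) | reversed so far: 12 -> 18 -> 49
Step 4: curr=4, set curr.next=prev(12) | reversed so far: 4 -> 12 -> 18 -> 49
Step 5: curr=17, set curr.next=prev(4) | reversed so far: 17 -> 4 -> 12 -> 18 -> 49

17 -> 4 -> 12 -> 18 -> 49 -> None


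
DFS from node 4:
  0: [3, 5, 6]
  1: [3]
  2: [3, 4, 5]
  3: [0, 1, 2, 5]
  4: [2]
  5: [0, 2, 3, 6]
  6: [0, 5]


Visit 4, push [2]
Visit 2, push [5, 3]
Visit 3, push [5, 1, 0]
Visit 0, push [6, 5]
Visit 5, push [6]
Visit 6, push []
Visit 1, push []

DFS order: [4, 2, 3, 0, 5, 6, 1]


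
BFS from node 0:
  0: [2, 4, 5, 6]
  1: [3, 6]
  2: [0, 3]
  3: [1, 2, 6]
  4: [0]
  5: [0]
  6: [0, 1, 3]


Visit 0, enqueue [2, 4, 5, 6]
Visit 2, enqueue [3]
Visit 4, enqueue []
Visit 5, enqueue []
Visit 6, enqueue [1]
Visit 3, enqueue []
Visit 1, enqueue []

BFS order: [0, 2, 4, 5, 6, 3, 1]


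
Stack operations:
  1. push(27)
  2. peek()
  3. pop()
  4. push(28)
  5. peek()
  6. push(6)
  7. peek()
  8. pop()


push(27) -> [27]
peek()->27
pop()->27, []
push(28) -> [28]
peek()->28
push(6) -> [28, 6]
peek()->6
pop()->6, [28]

Final stack: [28]


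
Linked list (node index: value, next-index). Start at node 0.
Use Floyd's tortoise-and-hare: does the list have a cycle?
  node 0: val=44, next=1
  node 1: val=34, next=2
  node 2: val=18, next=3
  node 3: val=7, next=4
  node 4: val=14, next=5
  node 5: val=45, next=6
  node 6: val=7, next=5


Floyd's tortoise (slow, +1) and hare (fast, +2):
  init: slow=0, fast=0
  step 1: slow=1, fast=2
  step 2: slow=2, fast=4
  step 3: slow=3, fast=6
  step 4: slow=4, fast=6
  step 5: slow=5, fast=6
  step 6: slow=6, fast=6
  slow == fast at node 6: cycle detected

Cycle: yes


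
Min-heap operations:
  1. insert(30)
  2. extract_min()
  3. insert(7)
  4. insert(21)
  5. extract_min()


insert(30) -> [30]
extract_min()->30, []
insert(7) -> [7]
insert(21) -> [7, 21]
extract_min()->7, [21]

Final heap: [21]


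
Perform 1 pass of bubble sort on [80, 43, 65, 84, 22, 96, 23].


Initial: [80, 43, 65, 84, 22, 96, 23]
Pass 1: [43, 65, 80, 22, 84, 23, 96] (4 swaps)

After 1 pass: [43, 65, 80, 22, 84, 23, 96]


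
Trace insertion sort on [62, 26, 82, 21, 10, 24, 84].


Initial: [62, 26, 82, 21, 10, 24, 84]
Insert 26: [26, 62, 82, 21, 10, 24, 84]
Insert 82: [26, 62, 82, 21, 10, 24, 84]
Insert 21: [21, 26, 62, 82, 10, 24, 84]
Insert 10: [10, 21, 26, 62, 82, 24, 84]
Insert 24: [10, 21, 24, 26, 62, 82, 84]
Insert 84: [10, 21, 24, 26, 62, 82, 84]

Sorted: [10, 21, 24, 26, 62, 82, 84]


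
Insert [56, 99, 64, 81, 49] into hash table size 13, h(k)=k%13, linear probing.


Insert 56: h=4 -> slot 4
Insert 99: h=8 -> slot 8
Insert 64: h=12 -> slot 12
Insert 81: h=3 -> slot 3
Insert 49: h=10 -> slot 10

Table: [None, None, None, 81, 56, None, None, None, 99, None, 49, None, 64]


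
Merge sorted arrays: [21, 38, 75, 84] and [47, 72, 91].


Take 21 from A
Take 38 from A
Take 47 from B
Take 72 from B
Take 75 from A
Take 84 from A

Merged: [21, 38, 47, 72, 75, 84, 91]


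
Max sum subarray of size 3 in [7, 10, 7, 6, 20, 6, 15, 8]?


[0:3]: 24
[1:4]: 23
[2:5]: 33
[3:6]: 32
[4:7]: 41
[5:8]: 29

Max: 41 at [4:7]


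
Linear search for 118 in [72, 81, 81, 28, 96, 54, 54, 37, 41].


i=0: 72!=118
i=1: 81!=118
i=2: 81!=118
i=3: 28!=118
i=4: 96!=118
i=5: 54!=118
i=6: 54!=118
i=7: 37!=118
i=8: 41!=118

Not found, 9 comps


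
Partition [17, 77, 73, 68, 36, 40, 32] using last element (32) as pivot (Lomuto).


Pivot: 32
  17 <= 32: advance i (no swap)
Place pivot at 1: [17, 32, 73, 68, 36, 40, 77]

Partitioned: [17, 32, 73, 68, 36, 40, 77]


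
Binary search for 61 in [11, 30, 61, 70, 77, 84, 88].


Step 1: lo=0, hi=6, mid=3, val=70
Step 2: lo=0, hi=2, mid=1, val=30
Step 3: lo=2, hi=2, mid=2, val=61

Found at index 2


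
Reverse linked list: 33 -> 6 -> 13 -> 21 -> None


Step 1: curr=33, set curr.next=prev(None) | reversed so far: 33
Step 2: curr=6, set curr.next=prev(33) | reversed so far: 6 -> 33
Step 3: curr=13, set curr.next=prev(6) | reversed so far: 13 -> 6 -> 33
Step 4: curr=21, set curr.next=prev(13) | reversed so far: 21 -> 13 -> 6 -> 33

21 -> 13 -> 6 -> 33 -> None


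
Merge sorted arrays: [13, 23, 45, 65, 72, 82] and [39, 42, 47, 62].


Take 13 from A
Take 23 from A
Take 39 from B
Take 42 from B
Take 45 from A
Take 47 from B
Take 62 from B

Merged: [13, 23, 39, 42, 45, 47, 62, 65, 72, 82]


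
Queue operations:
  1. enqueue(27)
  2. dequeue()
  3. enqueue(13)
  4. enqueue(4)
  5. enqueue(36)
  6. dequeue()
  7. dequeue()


enqueue(27) -> [27]
dequeue()->27, []
enqueue(13) -> [13]
enqueue(4) -> [13, 4]
enqueue(36) -> [13, 4, 36]
dequeue()->13, [4, 36]
dequeue()->4, [36]

Final queue: [36]


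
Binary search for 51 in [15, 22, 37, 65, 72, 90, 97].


Step 1: lo=0, hi=6, mid=3, val=65
Step 2: lo=0, hi=2, mid=1, val=22
Step 3: lo=2, hi=2, mid=2, val=37

Not found


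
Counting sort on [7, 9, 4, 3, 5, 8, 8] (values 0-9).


Input: [7, 9, 4, 3, 5, 8, 8]
Counts: [0, 0, 0, 1, 1, 1, 0, 1, 2, 1]

Sorted: [3, 4, 5, 7, 8, 8, 9]


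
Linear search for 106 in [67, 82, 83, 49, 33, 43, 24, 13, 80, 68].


i=0: 67!=106
i=1: 82!=106
i=2: 83!=106
i=3: 49!=106
i=4: 33!=106
i=5: 43!=106
i=6: 24!=106
i=7: 13!=106
i=8: 80!=106
i=9: 68!=106

Not found, 10 comps


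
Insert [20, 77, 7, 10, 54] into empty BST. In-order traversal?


Insert 20: root
Insert 77: R from 20
Insert 7: L from 20
Insert 10: L from 20 -> R from 7
Insert 54: R from 20 -> L from 77

In-order: [7, 10, 20, 54, 77]


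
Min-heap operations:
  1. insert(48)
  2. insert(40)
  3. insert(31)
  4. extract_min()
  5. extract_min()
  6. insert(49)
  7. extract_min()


insert(48) -> [48]
insert(40) -> [40, 48]
insert(31) -> [31, 48, 40]
extract_min()->31, [40, 48]
extract_min()->40, [48]
insert(49) -> [48, 49]
extract_min()->48, [49]

Final heap: [49]


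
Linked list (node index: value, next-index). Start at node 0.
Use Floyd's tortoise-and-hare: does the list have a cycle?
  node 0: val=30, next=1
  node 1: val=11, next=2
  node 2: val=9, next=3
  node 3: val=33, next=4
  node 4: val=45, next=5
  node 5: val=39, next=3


Floyd's tortoise (slow, +1) and hare (fast, +2):
  init: slow=0, fast=0
  step 1: slow=1, fast=2
  step 2: slow=2, fast=4
  step 3: slow=3, fast=3
  slow == fast at node 3: cycle detected

Cycle: yes


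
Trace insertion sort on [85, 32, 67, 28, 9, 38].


Initial: [85, 32, 67, 28, 9, 38]
Insert 32: [32, 85, 67, 28, 9, 38]
Insert 67: [32, 67, 85, 28, 9, 38]
Insert 28: [28, 32, 67, 85, 9, 38]
Insert 9: [9, 28, 32, 67, 85, 38]
Insert 38: [9, 28, 32, 38, 67, 85]

Sorted: [9, 28, 32, 38, 67, 85]


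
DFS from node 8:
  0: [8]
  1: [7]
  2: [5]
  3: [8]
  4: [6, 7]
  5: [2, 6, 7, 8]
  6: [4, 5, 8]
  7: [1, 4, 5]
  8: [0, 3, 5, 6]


Visit 8, push [6, 5, 3, 0]
Visit 0, push []
Visit 3, push []
Visit 5, push [7, 6, 2]
Visit 2, push []
Visit 6, push [4]
Visit 4, push [7]
Visit 7, push [1]
Visit 1, push []

DFS order: [8, 0, 3, 5, 2, 6, 4, 7, 1]


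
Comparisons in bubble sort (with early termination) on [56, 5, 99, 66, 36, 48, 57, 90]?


Algorithm: bubble sort (with early termination)
Input: [56, 5, 99, 66, 36, 48, 57, 90]
Sorted: [5, 36, 48, 56, 57, 66, 90, 99]

22


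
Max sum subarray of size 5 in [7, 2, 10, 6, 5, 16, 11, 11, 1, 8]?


[0:5]: 30
[1:6]: 39
[2:7]: 48
[3:8]: 49
[4:9]: 44
[5:10]: 47

Max: 49 at [3:8]


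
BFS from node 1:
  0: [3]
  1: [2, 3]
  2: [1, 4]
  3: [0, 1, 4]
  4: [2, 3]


Visit 1, enqueue [2, 3]
Visit 2, enqueue [4]
Visit 3, enqueue [0]
Visit 4, enqueue []
Visit 0, enqueue []

BFS order: [1, 2, 3, 4, 0]


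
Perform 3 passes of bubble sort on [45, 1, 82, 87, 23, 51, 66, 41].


Initial: [45, 1, 82, 87, 23, 51, 66, 41]
Pass 1: [1, 45, 82, 23, 51, 66, 41, 87] (5 swaps)
Pass 2: [1, 45, 23, 51, 66, 41, 82, 87] (4 swaps)
Pass 3: [1, 23, 45, 51, 41, 66, 82, 87] (2 swaps)

After 3 passes: [1, 23, 45, 51, 41, 66, 82, 87]


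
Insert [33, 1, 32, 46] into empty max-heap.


Insert 33: [33]
Insert 1: [33, 1]
Insert 32: [33, 1, 32]
Insert 46: [46, 33, 32, 1]

Final heap: [46, 33, 32, 1]


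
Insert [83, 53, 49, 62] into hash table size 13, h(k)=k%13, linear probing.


Insert 83: h=5 -> slot 5
Insert 53: h=1 -> slot 1
Insert 49: h=10 -> slot 10
Insert 62: h=10, 1 probes -> slot 11

Table: [None, 53, None, None, None, 83, None, None, None, None, 49, 62, None]


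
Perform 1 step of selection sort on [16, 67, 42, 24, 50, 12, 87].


Initial: [16, 67, 42, 24, 50, 12, 87]
Step 1: min=12 at 5
  Swap: [12, 67, 42, 24, 50, 16, 87]

After 1 step: [12, 67, 42, 24, 50, 16, 87]


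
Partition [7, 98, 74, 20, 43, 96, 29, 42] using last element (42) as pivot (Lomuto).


Pivot: 42
  7 <= 42: advance i (no swap)
  20 <= 42: swap -> [7, 20, 74, 98, 43, 96, 29, 42]
  29 <= 42: swap -> [7, 20, 29, 98, 43, 96, 74, 42]
Place pivot at 3: [7, 20, 29, 42, 43, 96, 74, 98]

Partitioned: [7, 20, 29, 42, 43, 96, 74, 98]


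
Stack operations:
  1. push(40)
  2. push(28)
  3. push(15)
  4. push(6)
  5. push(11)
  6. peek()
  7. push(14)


push(40) -> [40]
push(28) -> [40, 28]
push(15) -> [40, 28, 15]
push(6) -> [40, 28, 15, 6]
push(11) -> [40, 28, 15, 6, 11]
peek()->11
push(14) -> [40, 28, 15, 6, 11, 14]

Final stack: [40, 28, 15, 6, 11, 14]


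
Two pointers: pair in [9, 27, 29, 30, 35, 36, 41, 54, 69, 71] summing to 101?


lo=0(9)+hi=9(71)=80
lo=1(27)+hi=9(71)=98
lo=2(29)+hi=9(71)=100
lo=3(30)+hi=9(71)=101

Yes: 30+71=101


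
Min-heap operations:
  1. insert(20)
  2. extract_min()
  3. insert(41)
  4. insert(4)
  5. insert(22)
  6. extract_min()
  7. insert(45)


insert(20) -> [20]
extract_min()->20, []
insert(41) -> [41]
insert(4) -> [4, 41]
insert(22) -> [4, 41, 22]
extract_min()->4, [22, 41]
insert(45) -> [22, 41, 45]

Final heap: [22, 41, 45]


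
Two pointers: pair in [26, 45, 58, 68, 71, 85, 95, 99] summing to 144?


lo=0(26)+hi=7(99)=125
lo=1(45)+hi=7(99)=144

Yes: 45+99=144


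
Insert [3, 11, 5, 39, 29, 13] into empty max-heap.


Insert 3: [3]
Insert 11: [11, 3]
Insert 5: [11, 3, 5]
Insert 39: [39, 11, 5, 3]
Insert 29: [39, 29, 5, 3, 11]
Insert 13: [39, 29, 13, 3, 11, 5]

Final heap: [39, 29, 13, 3, 11, 5]


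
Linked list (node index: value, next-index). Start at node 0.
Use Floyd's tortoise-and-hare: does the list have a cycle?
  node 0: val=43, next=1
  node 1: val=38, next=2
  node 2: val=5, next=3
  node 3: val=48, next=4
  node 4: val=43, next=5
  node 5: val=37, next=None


Floyd's tortoise (slow, +1) and hare (fast, +2):
  init: slow=0, fast=0
  step 1: slow=1, fast=2
  step 2: slow=2, fast=4
  step 3: fast 4->5->None, no cycle

Cycle: no


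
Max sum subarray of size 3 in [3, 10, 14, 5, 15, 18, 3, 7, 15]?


[0:3]: 27
[1:4]: 29
[2:5]: 34
[3:6]: 38
[4:7]: 36
[5:8]: 28
[6:9]: 25

Max: 38 at [3:6]


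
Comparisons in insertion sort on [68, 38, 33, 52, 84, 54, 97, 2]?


Algorithm: insertion sort
Input: [68, 38, 33, 52, 84, 54, 97, 2]
Sorted: [2, 33, 38, 52, 54, 68, 84, 97]

17


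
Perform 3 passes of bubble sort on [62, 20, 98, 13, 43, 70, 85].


Initial: [62, 20, 98, 13, 43, 70, 85]
Pass 1: [20, 62, 13, 43, 70, 85, 98] (5 swaps)
Pass 2: [20, 13, 43, 62, 70, 85, 98] (2 swaps)
Pass 3: [13, 20, 43, 62, 70, 85, 98] (1 swaps)

After 3 passes: [13, 20, 43, 62, 70, 85, 98]


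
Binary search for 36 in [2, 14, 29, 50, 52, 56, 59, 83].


Step 1: lo=0, hi=7, mid=3, val=50
Step 2: lo=0, hi=2, mid=1, val=14
Step 3: lo=2, hi=2, mid=2, val=29

Not found


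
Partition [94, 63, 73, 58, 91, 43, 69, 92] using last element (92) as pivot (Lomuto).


Pivot: 92
  63 <= 92: swap -> [63, 94, 73, 58, 91, 43, 69, 92]
  73 <= 92: swap -> [63, 73, 94, 58, 91, 43, 69, 92]
  58 <= 92: swap -> [63, 73, 58, 94, 91, 43, 69, 92]
  91 <= 92: swap -> [63, 73, 58, 91, 94, 43, 69, 92]
  43 <= 92: swap -> [63, 73, 58, 91, 43, 94, 69, 92]
  69 <= 92: swap -> [63, 73, 58, 91, 43, 69, 94, 92]
Place pivot at 6: [63, 73, 58, 91, 43, 69, 92, 94]

Partitioned: [63, 73, 58, 91, 43, 69, 92, 94]


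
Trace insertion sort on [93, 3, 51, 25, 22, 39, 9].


Initial: [93, 3, 51, 25, 22, 39, 9]
Insert 3: [3, 93, 51, 25, 22, 39, 9]
Insert 51: [3, 51, 93, 25, 22, 39, 9]
Insert 25: [3, 25, 51, 93, 22, 39, 9]
Insert 22: [3, 22, 25, 51, 93, 39, 9]
Insert 39: [3, 22, 25, 39, 51, 93, 9]
Insert 9: [3, 9, 22, 25, 39, 51, 93]

Sorted: [3, 9, 22, 25, 39, 51, 93]


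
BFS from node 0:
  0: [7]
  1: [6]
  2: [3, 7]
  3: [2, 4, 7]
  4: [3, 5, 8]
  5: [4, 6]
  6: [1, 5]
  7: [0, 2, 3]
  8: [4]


Visit 0, enqueue [7]
Visit 7, enqueue [2, 3]
Visit 2, enqueue []
Visit 3, enqueue [4]
Visit 4, enqueue [5, 8]
Visit 5, enqueue [6]
Visit 8, enqueue []
Visit 6, enqueue [1]
Visit 1, enqueue []

BFS order: [0, 7, 2, 3, 4, 5, 8, 6, 1]


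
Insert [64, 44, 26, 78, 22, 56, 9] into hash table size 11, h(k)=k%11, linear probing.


Insert 64: h=9 -> slot 9
Insert 44: h=0 -> slot 0
Insert 26: h=4 -> slot 4
Insert 78: h=1 -> slot 1
Insert 22: h=0, 2 probes -> slot 2
Insert 56: h=1, 2 probes -> slot 3
Insert 9: h=9, 1 probes -> slot 10

Table: [44, 78, 22, 56, 26, None, None, None, None, 64, 9]


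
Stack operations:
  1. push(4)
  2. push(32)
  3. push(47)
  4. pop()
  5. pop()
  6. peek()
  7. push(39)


push(4) -> [4]
push(32) -> [4, 32]
push(47) -> [4, 32, 47]
pop()->47, [4, 32]
pop()->32, [4]
peek()->4
push(39) -> [4, 39]

Final stack: [4, 39]


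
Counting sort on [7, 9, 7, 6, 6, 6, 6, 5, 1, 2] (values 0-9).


Input: [7, 9, 7, 6, 6, 6, 6, 5, 1, 2]
Counts: [0, 1, 1, 0, 0, 1, 4, 2, 0, 1]

Sorted: [1, 2, 5, 6, 6, 6, 6, 7, 7, 9]


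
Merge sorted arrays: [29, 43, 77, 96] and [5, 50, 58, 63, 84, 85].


Take 5 from B
Take 29 from A
Take 43 from A
Take 50 from B
Take 58 from B
Take 63 from B
Take 77 from A
Take 84 from B
Take 85 from B

Merged: [5, 29, 43, 50, 58, 63, 77, 84, 85, 96]


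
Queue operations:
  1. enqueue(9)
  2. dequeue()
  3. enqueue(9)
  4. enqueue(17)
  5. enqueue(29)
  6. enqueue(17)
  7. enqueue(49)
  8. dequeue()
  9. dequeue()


enqueue(9) -> [9]
dequeue()->9, []
enqueue(9) -> [9]
enqueue(17) -> [9, 17]
enqueue(29) -> [9, 17, 29]
enqueue(17) -> [9, 17, 29, 17]
enqueue(49) -> [9, 17, 29, 17, 49]
dequeue()->9, [17, 29, 17, 49]
dequeue()->17, [29, 17, 49]

Final queue: [29, 17, 49]


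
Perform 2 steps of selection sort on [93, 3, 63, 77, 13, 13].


Initial: [93, 3, 63, 77, 13, 13]
Step 1: min=3 at 1
  Swap: [3, 93, 63, 77, 13, 13]
Step 2: min=13 at 4
  Swap: [3, 13, 63, 77, 93, 13]

After 2 steps: [3, 13, 63, 77, 93, 13]


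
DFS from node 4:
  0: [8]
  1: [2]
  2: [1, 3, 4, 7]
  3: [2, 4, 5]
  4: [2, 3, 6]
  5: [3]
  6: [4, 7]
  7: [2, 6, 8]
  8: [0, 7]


Visit 4, push [6, 3, 2]
Visit 2, push [7, 3, 1]
Visit 1, push []
Visit 3, push [5]
Visit 5, push []
Visit 7, push [8, 6]
Visit 6, push []
Visit 8, push [0]
Visit 0, push []

DFS order: [4, 2, 1, 3, 5, 7, 6, 8, 0]


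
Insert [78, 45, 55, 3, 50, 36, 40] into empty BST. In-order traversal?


Insert 78: root
Insert 45: L from 78
Insert 55: L from 78 -> R from 45
Insert 3: L from 78 -> L from 45
Insert 50: L from 78 -> R from 45 -> L from 55
Insert 36: L from 78 -> L from 45 -> R from 3
Insert 40: L from 78 -> L from 45 -> R from 3 -> R from 36

In-order: [3, 36, 40, 45, 50, 55, 78]


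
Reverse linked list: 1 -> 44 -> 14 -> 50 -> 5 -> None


Step 1: curr=1, set curr.next=prev(None) | reversed so far: 1
Step 2: curr=44, set curr.next=prev(1) | reversed so far: 44 -> 1
Step 3: curr=14, set curr.next=prev(44) | reversed so far: 14 -> 44 -> 1
Step 4: curr=50, set curr.next=prev(14) | reversed so far: 50 -> 14 -> 44 -> 1
Step 5: curr=5, set curr.next=prev(50) | reversed so far: 5 -> 50 -> 14 -> 44 -> 1

5 -> 50 -> 14 -> 44 -> 1 -> None


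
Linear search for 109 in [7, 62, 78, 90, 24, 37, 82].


i=0: 7!=109
i=1: 62!=109
i=2: 78!=109
i=3: 90!=109
i=4: 24!=109
i=5: 37!=109
i=6: 82!=109

Not found, 7 comps


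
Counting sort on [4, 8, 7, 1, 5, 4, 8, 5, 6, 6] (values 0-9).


Input: [4, 8, 7, 1, 5, 4, 8, 5, 6, 6]
Counts: [0, 1, 0, 0, 2, 2, 2, 1, 2, 0]

Sorted: [1, 4, 4, 5, 5, 6, 6, 7, 8, 8]


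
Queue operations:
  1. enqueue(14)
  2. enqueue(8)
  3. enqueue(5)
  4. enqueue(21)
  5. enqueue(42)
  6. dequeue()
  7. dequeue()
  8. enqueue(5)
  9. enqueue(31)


enqueue(14) -> [14]
enqueue(8) -> [14, 8]
enqueue(5) -> [14, 8, 5]
enqueue(21) -> [14, 8, 5, 21]
enqueue(42) -> [14, 8, 5, 21, 42]
dequeue()->14, [8, 5, 21, 42]
dequeue()->8, [5, 21, 42]
enqueue(5) -> [5, 21, 42, 5]
enqueue(31) -> [5, 21, 42, 5, 31]

Final queue: [5, 21, 42, 5, 31]


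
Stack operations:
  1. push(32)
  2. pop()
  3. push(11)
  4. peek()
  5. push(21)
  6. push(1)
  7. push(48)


push(32) -> [32]
pop()->32, []
push(11) -> [11]
peek()->11
push(21) -> [11, 21]
push(1) -> [11, 21, 1]
push(48) -> [11, 21, 1, 48]

Final stack: [11, 21, 1, 48]


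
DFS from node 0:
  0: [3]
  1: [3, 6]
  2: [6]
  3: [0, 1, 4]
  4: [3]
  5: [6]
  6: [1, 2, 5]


Visit 0, push [3]
Visit 3, push [4, 1]
Visit 1, push [6]
Visit 6, push [5, 2]
Visit 2, push []
Visit 5, push []
Visit 4, push []

DFS order: [0, 3, 1, 6, 2, 5, 4]


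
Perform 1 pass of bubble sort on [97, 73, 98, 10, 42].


Initial: [97, 73, 98, 10, 42]
Pass 1: [73, 97, 10, 42, 98] (3 swaps)

After 1 pass: [73, 97, 10, 42, 98]


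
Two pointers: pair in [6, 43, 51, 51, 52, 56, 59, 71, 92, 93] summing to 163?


lo=0(6)+hi=9(93)=99
lo=1(43)+hi=9(93)=136
lo=2(51)+hi=9(93)=144
lo=3(51)+hi=9(93)=144
lo=4(52)+hi=9(93)=145
lo=5(56)+hi=9(93)=149
lo=6(59)+hi=9(93)=152
lo=7(71)+hi=9(93)=164
lo=7(71)+hi=8(92)=163

Yes: 71+92=163


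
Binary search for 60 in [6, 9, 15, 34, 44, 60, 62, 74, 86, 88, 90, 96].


Step 1: lo=0, hi=11, mid=5, val=60

Found at index 5


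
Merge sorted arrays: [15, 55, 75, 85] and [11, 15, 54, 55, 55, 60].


Take 11 from B
Take 15 from A
Take 15 from B
Take 54 from B
Take 55 from A
Take 55 from B
Take 55 from B
Take 60 from B

Merged: [11, 15, 15, 54, 55, 55, 55, 60, 75, 85]


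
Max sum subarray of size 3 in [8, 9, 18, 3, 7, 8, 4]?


[0:3]: 35
[1:4]: 30
[2:5]: 28
[3:6]: 18
[4:7]: 19

Max: 35 at [0:3]


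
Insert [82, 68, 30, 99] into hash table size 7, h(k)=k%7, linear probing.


Insert 82: h=5 -> slot 5
Insert 68: h=5, 1 probes -> slot 6
Insert 30: h=2 -> slot 2
Insert 99: h=1 -> slot 1

Table: [None, 99, 30, None, None, 82, 68]


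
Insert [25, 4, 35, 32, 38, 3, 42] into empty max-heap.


Insert 25: [25]
Insert 4: [25, 4]
Insert 35: [35, 4, 25]
Insert 32: [35, 32, 25, 4]
Insert 38: [38, 35, 25, 4, 32]
Insert 3: [38, 35, 25, 4, 32, 3]
Insert 42: [42, 35, 38, 4, 32, 3, 25]

Final heap: [42, 35, 38, 4, 32, 3, 25]


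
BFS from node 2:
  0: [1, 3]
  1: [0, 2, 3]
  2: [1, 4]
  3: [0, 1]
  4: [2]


Visit 2, enqueue [1, 4]
Visit 1, enqueue [0, 3]
Visit 4, enqueue []
Visit 0, enqueue []
Visit 3, enqueue []

BFS order: [2, 1, 4, 0, 3]


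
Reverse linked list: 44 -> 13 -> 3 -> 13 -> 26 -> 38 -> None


Step 1: curr=44, set curr.next=prev(None) | reversed so far: 44
Step 2: curr=13, set curr.next=prev(44) | reversed so far: 13 -> 44
Step 3: curr=3, set curr.next=prev(13) | reversed so far: 3 -> 13 -> 44
Step 4: curr=13, set curr.next=prev(3) | reversed so far: 13 -> 3 -> 13 -> 44
Step 5: curr=26, set curr.next=prev(13) | reversed so far: 26 -> 13 -> 3 -> 13 -> 44
Step 6: curr=38, set curr.next=prev(26) | reversed so far: 38 -> 26 -> 13 -> 3 -> 13 -> 44

38 -> 26 -> 13 -> 3 -> 13 -> 44 -> None


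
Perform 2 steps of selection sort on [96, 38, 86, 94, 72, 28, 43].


Initial: [96, 38, 86, 94, 72, 28, 43]
Step 1: min=28 at 5
  Swap: [28, 38, 86, 94, 72, 96, 43]
Step 2: min=38 at 1
  Swap: [28, 38, 86, 94, 72, 96, 43]

After 2 steps: [28, 38, 86, 94, 72, 96, 43]


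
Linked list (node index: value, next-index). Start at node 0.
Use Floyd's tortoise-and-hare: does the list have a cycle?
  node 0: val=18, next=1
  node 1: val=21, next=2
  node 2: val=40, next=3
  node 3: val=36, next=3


Floyd's tortoise (slow, +1) and hare (fast, +2):
  init: slow=0, fast=0
  step 1: slow=1, fast=2
  step 2: slow=2, fast=3
  step 3: slow=3, fast=3
  slow == fast at node 3: cycle detected

Cycle: yes


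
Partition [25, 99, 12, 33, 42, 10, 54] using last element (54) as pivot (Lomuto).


Pivot: 54
  25 <= 54: advance i (no swap)
  12 <= 54: swap -> [25, 12, 99, 33, 42, 10, 54]
  33 <= 54: swap -> [25, 12, 33, 99, 42, 10, 54]
  42 <= 54: swap -> [25, 12, 33, 42, 99, 10, 54]
  10 <= 54: swap -> [25, 12, 33, 42, 10, 99, 54]
Place pivot at 5: [25, 12, 33, 42, 10, 54, 99]

Partitioned: [25, 12, 33, 42, 10, 54, 99]


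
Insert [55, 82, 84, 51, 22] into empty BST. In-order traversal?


Insert 55: root
Insert 82: R from 55
Insert 84: R from 55 -> R from 82
Insert 51: L from 55
Insert 22: L from 55 -> L from 51

In-order: [22, 51, 55, 82, 84]
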